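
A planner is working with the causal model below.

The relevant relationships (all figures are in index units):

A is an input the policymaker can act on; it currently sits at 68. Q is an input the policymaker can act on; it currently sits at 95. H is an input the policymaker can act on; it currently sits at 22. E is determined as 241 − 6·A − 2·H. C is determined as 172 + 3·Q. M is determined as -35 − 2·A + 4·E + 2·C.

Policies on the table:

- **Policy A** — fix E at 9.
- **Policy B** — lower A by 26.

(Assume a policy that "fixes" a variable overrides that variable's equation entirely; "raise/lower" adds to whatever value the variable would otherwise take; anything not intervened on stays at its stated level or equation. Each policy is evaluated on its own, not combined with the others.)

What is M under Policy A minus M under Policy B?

Policy A (E := 9):
  A = 68
  Q = 95
  H = 22
  E = 9
  C = 172 + 3·95 = 457
  M = -35 − 2·68 + 4·9 + 2·457 = 779
Policy B (A − 26):
  A = 68 − 26 = 42
  Q = 95
  H = 22
  E = 241 − 6·42 − 2·22 = -55
  C = 172 + 3·95 = 457
  M = -35 − 2·42 + 4·(-55) + 2·457 = 575
M: 779 − 575 = 204

204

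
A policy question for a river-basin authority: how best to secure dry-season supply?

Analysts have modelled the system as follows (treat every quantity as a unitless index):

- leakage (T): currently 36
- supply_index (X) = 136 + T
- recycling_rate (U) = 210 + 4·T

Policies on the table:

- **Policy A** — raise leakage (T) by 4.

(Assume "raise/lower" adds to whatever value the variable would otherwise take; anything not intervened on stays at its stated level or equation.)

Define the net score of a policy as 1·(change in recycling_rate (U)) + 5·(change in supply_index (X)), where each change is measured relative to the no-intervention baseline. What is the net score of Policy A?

36

Baseline:
  T = 36
  X = 136 + 36 = 172
  U = 210 + 4·36 = 354
Policy A (T + 4):
  T = 36 + 4 = 40
  X = 136 + 40 = 176
  U = 210 + 4·40 = 370
ΔU = 370 − 354 = 16; ΔX = 176 − 172 = 4
Score = 1·16 + 5·4 = 36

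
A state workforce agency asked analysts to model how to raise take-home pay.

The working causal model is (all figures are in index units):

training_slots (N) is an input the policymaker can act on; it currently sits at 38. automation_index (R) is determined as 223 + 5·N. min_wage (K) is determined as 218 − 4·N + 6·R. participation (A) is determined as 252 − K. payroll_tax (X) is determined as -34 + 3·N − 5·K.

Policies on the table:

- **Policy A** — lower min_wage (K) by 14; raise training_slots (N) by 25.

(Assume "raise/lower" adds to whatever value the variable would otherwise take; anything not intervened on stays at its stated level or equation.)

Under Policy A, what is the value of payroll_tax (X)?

Policy A (K − 14, N + 25):
  N = 38 + 25 = 63
  R = 223 + 5·63 = 538
  K = 218 − 4·63 + 6·538 (−14 from intervention) = 3180
  X = -34 + 3·63 − 5·3180 = -15745

-15745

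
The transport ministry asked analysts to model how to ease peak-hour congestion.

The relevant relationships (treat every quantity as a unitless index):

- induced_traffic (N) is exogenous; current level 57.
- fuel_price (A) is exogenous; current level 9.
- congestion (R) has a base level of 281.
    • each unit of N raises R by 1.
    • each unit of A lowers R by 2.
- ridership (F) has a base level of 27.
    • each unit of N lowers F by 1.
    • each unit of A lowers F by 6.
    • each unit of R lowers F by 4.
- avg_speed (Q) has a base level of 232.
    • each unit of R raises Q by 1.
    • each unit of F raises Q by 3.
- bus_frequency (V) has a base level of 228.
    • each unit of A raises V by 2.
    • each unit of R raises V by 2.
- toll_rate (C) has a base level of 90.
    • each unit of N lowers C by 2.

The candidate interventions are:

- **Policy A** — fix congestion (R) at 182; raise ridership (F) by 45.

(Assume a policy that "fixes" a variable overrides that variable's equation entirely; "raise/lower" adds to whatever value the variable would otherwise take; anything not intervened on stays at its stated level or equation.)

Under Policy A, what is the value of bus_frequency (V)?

610

Policy A (R := 182, F + 45):
  N = 57
  A = 9
  R = 182
  V = 228 + 2·9 + 2·182 = 610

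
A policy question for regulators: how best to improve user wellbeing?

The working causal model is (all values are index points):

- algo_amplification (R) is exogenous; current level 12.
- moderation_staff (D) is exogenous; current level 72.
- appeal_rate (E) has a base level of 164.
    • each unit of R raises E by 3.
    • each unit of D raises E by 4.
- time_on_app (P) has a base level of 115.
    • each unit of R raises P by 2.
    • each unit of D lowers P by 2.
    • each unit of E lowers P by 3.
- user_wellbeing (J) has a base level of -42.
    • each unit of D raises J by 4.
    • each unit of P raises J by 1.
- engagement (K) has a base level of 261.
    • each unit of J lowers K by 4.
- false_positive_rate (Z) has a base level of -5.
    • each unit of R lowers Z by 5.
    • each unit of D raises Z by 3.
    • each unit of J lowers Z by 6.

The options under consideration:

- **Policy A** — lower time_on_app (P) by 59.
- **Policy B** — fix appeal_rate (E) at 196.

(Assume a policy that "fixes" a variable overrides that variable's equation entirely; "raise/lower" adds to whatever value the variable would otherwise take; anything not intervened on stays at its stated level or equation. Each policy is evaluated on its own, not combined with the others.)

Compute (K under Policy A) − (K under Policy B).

Policy A (P − 59):
  R = 12
  D = 72
  E = 164 + 3·12 + 4·72 = 488
  P = 115 + 2·12 − 2·72 − 3·488 (−59 from intervention) = -1528
  J = -42 + 4·72 + (-1528) = -1282
  K = 261 − 4·(-1282) = 5389
Policy B (E := 196):
  R = 12
  D = 72
  E = 196
  P = 115 + 2·12 − 2·72 − 3·196 = -593
  J = -42 + 4·72 + (-593) = -347
  K = 261 − 4·(-347) = 1649
K: 5389 − 1649 = 3740

3740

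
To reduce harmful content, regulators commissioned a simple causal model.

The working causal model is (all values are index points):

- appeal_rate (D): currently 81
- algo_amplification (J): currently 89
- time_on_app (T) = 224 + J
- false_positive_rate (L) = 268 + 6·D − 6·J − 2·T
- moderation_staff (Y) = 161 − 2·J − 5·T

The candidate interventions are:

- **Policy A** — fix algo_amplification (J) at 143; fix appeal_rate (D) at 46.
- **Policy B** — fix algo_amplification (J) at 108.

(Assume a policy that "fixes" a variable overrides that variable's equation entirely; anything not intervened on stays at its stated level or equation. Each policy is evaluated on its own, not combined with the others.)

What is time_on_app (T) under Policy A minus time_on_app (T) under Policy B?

35

Policy A (J := 143, D := 46):
  J = 143
  T = 224 + 143 = 367
Policy B (J := 108):
  J = 108
  T = 224 + 108 = 332
T: 367 − 332 = 35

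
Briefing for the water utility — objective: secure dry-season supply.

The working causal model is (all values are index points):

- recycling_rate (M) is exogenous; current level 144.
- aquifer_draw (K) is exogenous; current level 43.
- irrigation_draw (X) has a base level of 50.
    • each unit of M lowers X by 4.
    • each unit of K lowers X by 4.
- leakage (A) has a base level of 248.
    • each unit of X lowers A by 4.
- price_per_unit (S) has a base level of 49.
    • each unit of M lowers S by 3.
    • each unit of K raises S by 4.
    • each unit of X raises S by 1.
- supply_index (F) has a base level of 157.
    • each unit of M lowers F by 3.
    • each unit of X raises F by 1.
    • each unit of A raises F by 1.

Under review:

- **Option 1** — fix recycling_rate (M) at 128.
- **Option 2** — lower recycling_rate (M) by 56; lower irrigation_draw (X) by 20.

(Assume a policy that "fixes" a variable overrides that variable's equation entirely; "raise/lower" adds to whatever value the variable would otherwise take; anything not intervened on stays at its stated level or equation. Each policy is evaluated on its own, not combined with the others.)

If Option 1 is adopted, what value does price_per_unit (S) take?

Option 1 (M := 128):
  M = 128
  K = 43
  X = 50 − 4·128 − 4·43 = -634
  S = 49 − 3·128 + 4·43 + (-634) = -797

-797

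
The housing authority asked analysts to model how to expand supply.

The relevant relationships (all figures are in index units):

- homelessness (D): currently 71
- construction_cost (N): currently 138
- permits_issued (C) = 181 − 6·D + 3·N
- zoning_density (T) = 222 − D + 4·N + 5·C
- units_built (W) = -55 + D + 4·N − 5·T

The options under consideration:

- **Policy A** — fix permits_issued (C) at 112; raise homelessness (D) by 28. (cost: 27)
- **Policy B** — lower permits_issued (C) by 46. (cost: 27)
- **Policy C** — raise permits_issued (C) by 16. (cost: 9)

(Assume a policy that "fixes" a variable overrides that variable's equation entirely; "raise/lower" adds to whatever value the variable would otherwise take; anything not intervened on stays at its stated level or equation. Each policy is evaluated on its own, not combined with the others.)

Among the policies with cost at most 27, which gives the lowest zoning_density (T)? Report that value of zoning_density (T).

1235

Policy A (C := 112, D + 28):
  D = 71 + 28 = 99
  N = 138
  C = 112
  T = 222 − 99 + 4·138 + 5·112 = 1235
Policy B (C − 46):
  D = 71
  N = 138
  C = 181 − 6·71 + 3·138 (−46 from intervention) = 123
  T = 222 − 71 + 4·138 + 5·123 = 1318
Policy C (C + 16):
  D = 71
  N = 138
  C = 181 − 6·71 + 3·138 (+16 from intervention) = 185
  T = 222 − 71 + 4·138 + 5·185 = 1628
Comparing — Policy A: T=1235, Policy B: T=1318, Policy C: T=1628. Lowest is 1235 (Policy A).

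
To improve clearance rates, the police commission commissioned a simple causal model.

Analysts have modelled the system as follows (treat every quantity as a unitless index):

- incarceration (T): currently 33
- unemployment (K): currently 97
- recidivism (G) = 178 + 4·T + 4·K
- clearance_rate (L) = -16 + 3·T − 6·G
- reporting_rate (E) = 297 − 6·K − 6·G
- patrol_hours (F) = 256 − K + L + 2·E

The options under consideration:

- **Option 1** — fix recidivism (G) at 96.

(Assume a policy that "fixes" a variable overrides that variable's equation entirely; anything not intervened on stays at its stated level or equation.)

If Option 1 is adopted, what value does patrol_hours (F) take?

-2056

Option 1 (G := 96):
  T = 33
  K = 97
  G = 96
  L = -16 + 3·33 − 6·96 = -493
  E = 297 − 6·97 − 6·96 = -861
  F = 256 − 97 + (-493) + 2·(-861) = -2056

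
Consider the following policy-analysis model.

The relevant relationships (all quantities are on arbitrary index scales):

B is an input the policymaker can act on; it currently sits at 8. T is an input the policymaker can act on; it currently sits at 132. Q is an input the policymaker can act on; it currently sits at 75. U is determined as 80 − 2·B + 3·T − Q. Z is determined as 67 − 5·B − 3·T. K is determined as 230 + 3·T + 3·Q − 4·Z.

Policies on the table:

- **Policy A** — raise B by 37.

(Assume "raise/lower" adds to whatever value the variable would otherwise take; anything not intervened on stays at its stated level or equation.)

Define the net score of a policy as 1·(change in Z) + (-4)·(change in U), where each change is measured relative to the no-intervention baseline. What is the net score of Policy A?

Baseline:
  B = 8
  T = 132
  Q = 75
  U = 80 − 2·8 + 3·132 − 75 = 385
  Z = 67 − 5·8 − 3·132 = -369
Policy A (B + 37):
  B = 8 + 37 = 45
  T = 132
  Q = 75
  U = 80 − 2·45 + 3·132 − 75 = 311
  Z = 67 − 5·45 − 3·132 = -554
ΔZ = -554 − (-369) = -185; ΔU = 311 − 385 = -74
Score = 1·(-185) + (-4)·(-74) = 111

111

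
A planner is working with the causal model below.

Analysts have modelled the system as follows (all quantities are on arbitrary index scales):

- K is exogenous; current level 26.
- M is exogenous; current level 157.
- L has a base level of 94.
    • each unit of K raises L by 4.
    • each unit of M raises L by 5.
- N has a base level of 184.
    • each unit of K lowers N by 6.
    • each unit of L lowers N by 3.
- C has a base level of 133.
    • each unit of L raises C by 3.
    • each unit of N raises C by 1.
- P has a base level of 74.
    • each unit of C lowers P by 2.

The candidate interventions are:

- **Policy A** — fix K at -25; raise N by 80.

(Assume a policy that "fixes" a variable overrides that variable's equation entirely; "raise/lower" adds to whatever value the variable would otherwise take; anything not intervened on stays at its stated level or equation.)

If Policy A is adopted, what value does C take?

547

Policy A (K := -25, N + 80):
  K = -25
  M = 157
  L = 94 + 4·(-25) + 5·157 = 779
  N = 184 − 6·(-25) − 3·779 (+80 from intervention) = -1923
  C = 133 + 3·779 + (-1923) = 547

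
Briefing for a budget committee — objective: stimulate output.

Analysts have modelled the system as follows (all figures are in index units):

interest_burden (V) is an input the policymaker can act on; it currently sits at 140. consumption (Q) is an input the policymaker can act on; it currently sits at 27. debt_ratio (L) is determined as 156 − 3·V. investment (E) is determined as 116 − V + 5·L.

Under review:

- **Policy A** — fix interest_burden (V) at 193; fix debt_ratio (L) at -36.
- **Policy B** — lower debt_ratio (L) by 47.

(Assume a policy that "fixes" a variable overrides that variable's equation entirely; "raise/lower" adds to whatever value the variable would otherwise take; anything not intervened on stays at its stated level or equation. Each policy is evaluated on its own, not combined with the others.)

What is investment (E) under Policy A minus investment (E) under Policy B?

1322

Policy A (V := 193, L := -36):
  V = 193
  L = -36
  E = 116 − 193 + 5·(-36) = -257
Policy B (L − 47):
  V = 140
  L = 156 − 3·140 (−47 from intervention) = -311
  E = 116 − 140 + 5·(-311) = -1579
E: -257 − (-1579) = 1322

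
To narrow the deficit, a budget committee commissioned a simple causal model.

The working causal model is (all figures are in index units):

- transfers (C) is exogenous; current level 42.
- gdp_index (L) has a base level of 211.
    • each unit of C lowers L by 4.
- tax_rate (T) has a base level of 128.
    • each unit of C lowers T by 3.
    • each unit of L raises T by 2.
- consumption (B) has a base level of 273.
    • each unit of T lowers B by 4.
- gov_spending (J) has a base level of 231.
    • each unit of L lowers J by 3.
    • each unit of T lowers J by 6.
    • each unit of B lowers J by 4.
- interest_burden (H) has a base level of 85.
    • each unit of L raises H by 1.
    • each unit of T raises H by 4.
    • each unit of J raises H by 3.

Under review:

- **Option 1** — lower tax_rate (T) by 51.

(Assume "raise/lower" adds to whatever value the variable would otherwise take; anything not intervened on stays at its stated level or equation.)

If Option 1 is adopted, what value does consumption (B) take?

Option 1 (T − 51):
  C = 42
  L = 211 − 4·42 = 43
  T = 128 − 3·42 + 2·43 (−51 from intervention) = 37
  B = 273 − 4·37 = 125

125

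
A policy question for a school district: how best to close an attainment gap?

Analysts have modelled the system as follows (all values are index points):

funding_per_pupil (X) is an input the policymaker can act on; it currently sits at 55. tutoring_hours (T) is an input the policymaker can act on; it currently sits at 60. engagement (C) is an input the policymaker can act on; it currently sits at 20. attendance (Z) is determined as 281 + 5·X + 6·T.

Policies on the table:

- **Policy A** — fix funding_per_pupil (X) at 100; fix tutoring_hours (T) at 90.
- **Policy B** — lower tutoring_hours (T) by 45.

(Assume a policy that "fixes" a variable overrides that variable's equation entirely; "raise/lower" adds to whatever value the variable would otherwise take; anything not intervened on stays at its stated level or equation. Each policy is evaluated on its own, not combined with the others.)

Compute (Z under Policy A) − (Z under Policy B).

675

Policy A (X := 100, T := 90):
  X = 100
  T = 90
  Z = 281 + 5·100 + 6·90 = 1321
Policy B (T − 45):
  X = 55
  T = 60 − 45 = 15
  Z = 281 + 5·55 + 6·15 = 646
Z: 1321 − 646 = 675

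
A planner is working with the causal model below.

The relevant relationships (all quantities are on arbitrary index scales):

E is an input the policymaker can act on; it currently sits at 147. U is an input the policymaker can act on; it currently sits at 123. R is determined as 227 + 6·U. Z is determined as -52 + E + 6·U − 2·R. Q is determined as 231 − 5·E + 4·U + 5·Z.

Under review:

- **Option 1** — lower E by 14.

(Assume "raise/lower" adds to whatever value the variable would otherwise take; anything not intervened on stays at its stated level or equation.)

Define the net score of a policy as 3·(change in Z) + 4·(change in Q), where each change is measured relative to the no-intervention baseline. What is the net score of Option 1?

Baseline:
  E = 147
  U = 123
  R = 227 + 6·123 = 965
  Z = -52 + 147 + 6·123 − 2·965 = -1097
  Q = 231 − 5·147 + 4·123 + 5·(-1097) = -5497
Option 1 (E − 14):
  E = 147 − 14 = 133
  U = 123
  R = 227 + 6·123 = 965
  Z = -52 + 133 + 6·123 − 2·965 = -1111
  Q = 231 − 5·133 + 4·123 + 5·(-1111) = -5497
ΔZ = -1111 − (-1097) = -14; ΔQ = -5497 − (-5497) = 0
Score = 3·(-14) + 4·0 = -42

-42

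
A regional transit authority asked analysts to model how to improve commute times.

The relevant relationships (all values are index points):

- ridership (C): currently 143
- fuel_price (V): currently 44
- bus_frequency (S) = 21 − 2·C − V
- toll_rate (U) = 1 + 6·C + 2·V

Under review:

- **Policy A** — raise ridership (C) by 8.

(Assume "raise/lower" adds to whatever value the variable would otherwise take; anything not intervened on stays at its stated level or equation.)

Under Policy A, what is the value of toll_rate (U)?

995

Policy A (C + 8):
  C = 143 + 8 = 151
  V = 44
  U = 1 + 6·151 + 2·44 = 995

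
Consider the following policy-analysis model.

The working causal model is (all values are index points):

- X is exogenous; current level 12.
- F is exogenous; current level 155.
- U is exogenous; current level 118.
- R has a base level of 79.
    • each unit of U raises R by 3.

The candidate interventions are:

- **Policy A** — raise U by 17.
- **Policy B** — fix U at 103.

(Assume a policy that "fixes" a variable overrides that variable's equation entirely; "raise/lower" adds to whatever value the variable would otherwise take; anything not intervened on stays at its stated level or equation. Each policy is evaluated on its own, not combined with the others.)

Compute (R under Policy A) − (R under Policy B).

Policy A (U + 17):
  U = 118 + 17 = 135
  R = 79 + 3·135 = 484
Policy B (U := 103):
  U = 103
  R = 79 + 3·103 = 388
R: 484 − 388 = 96

96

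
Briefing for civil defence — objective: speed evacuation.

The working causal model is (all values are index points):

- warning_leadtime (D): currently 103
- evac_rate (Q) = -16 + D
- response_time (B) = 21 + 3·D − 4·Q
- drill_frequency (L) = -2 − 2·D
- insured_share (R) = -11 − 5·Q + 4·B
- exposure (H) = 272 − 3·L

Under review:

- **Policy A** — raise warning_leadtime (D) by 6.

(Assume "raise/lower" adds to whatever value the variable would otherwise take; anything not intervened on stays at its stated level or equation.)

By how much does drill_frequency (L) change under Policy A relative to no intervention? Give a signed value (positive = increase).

Baseline:
  D = 103
  L = -2 − 2·103 = -208
Policy A (D + 6):
  D = 103 + 6 = 109
  L = -2 − 2·109 = -220
Change in L: -220 − (-208) = -12

-12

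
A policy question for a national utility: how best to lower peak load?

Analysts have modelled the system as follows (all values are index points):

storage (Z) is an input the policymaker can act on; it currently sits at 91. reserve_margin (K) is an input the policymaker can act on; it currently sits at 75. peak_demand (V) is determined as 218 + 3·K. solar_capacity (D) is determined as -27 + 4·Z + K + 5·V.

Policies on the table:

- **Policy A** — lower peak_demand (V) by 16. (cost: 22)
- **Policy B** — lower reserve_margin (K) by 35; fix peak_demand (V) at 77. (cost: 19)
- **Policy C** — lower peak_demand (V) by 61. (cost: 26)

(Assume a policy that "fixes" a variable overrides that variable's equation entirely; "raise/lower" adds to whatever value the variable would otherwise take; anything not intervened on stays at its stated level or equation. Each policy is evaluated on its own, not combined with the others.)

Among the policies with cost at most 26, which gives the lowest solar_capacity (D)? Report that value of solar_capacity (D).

762

Policy A (V − 16):
  Z = 91
  K = 75
  V = 218 + 3·75 (−16 from intervention) = 427
  D = -27 + 4·91 + 75 + 5·427 = 2547
Policy B (K − 35, V := 77):
  Z = 91
  K = 75 − 35 = 40
  V = 77
  D = -27 + 4·91 + 40 + 5·77 = 762
Policy C (V − 61):
  Z = 91
  K = 75
  V = 218 + 3·75 (−61 from intervention) = 382
  D = -27 + 4·91 + 75 + 5·382 = 2322
Comparing — Policy A: D=2547, Policy B: D=762, Policy C: D=2322. Lowest is 762 (Policy B).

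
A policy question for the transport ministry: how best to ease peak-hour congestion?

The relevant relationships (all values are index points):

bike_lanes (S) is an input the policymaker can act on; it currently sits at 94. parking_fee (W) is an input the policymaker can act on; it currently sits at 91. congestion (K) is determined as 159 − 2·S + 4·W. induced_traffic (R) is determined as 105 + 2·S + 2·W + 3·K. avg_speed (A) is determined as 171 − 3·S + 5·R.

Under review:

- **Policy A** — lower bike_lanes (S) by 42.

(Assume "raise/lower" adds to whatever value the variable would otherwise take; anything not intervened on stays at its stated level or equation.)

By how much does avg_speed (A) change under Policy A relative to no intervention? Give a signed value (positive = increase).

966

Baseline:
  S = 94
  W = 91
  K = 159 − 2·94 + 4·91 = 335
  R = 105 + 2·94 + 2·91 + 3·335 = 1480
  A = 171 − 3·94 + 5·1480 = 7289
Policy A (S − 42):
  S = 94 − 42 = 52
  W = 91
  K = 159 − 2·52 + 4·91 = 419
  R = 105 + 2·52 + 2·91 + 3·419 = 1648
  A = 171 − 3·52 + 5·1648 = 8255
Change in A: 8255 − 7289 = 966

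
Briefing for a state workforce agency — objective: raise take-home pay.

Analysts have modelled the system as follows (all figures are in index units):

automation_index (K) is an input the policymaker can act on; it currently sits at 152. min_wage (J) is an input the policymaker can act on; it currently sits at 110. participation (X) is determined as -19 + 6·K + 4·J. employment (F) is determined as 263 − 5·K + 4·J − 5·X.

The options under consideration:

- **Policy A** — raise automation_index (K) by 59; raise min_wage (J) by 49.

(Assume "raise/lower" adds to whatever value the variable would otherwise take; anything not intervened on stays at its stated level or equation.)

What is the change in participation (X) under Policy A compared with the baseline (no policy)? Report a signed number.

Baseline:
  K = 152
  J = 110
  X = -19 + 6·152 + 4·110 = 1333
Policy A (K + 59, J + 49):
  K = 152 + 59 = 211
  J = 110 + 49 = 159
  X = -19 + 6·211 + 4·159 = 1883
Change in X: 1883 − 1333 = 550

550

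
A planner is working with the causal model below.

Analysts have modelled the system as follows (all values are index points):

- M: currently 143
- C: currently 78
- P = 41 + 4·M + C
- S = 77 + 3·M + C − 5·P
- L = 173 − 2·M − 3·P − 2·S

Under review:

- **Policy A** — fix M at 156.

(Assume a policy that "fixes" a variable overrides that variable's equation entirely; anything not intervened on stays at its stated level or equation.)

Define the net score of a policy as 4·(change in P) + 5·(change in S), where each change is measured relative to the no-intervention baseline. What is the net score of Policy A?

-897

Baseline:
  M = 143
  C = 78
  P = 41 + 4·143 + 78 = 691
  S = 77 + 3·143 + 78 − 5·691 = -2871
Policy A (M := 156):
  M = 156
  C = 78
  P = 41 + 4·156 + 78 = 743
  S = 77 + 3·156 + 78 − 5·743 = -3092
ΔP = 743 − 691 = 52; ΔS = -3092 − (-2871) = -221
Score = 4·52 + 5·(-221) = -897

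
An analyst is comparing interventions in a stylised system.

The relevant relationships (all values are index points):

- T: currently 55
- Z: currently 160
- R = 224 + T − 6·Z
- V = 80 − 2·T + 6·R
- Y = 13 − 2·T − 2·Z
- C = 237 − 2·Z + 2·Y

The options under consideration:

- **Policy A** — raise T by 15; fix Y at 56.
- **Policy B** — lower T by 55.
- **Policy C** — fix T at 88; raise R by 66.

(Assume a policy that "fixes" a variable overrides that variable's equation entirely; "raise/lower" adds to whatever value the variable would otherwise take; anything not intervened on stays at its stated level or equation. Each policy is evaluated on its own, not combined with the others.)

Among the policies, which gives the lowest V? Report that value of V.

-4336

Policy A (T + 15, Y := 56):
  T = 55 + 15 = 70
  Z = 160
  R = 224 + 70 − 6·160 = -666
  V = 80 − 2·70 + 6·(-666) = -4056
Policy B (T − 55):
  T = 55 − 55 = 0
  Z = 160
  R = 224 + 0 − 6·160 = -736
  V = 80 − 2·0 + 6·(-736) = -4336
Policy C (T := 88, R + 66):
  T = 88
  Z = 160
  R = 224 + 88 − 6·160 (+66 from intervention) = -582
  V = 80 − 2·88 + 6·(-582) = -3588
Comparing — Policy A: V=-4056, Policy B: V=-4336, Policy C: V=-3588. Lowest is -4336 (Policy B).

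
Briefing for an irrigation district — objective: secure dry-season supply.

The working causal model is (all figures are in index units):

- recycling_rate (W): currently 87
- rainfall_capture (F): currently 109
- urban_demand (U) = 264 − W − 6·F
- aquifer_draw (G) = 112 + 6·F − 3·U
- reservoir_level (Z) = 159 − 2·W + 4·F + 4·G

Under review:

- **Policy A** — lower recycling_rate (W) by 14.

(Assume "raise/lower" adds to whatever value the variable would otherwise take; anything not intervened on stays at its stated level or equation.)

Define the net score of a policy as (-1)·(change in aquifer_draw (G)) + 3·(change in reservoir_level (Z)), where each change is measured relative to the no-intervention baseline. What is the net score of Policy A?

-378

Baseline:
  W = 87
  F = 109
  U = 264 − 87 − 6·109 = -477
  G = 112 + 6·109 − 3·(-477) = 2197
  Z = 159 − 2·87 + 4·109 + 4·2197 = 9209
Policy A (W − 14):
  W = 87 − 14 = 73
  F = 109
  U = 264 − 73 − 6·109 = -463
  G = 112 + 6·109 − 3·(-463) = 2155
  Z = 159 − 2·73 + 4·109 + 4·2155 = 9069
ΔG = 2155 − 2197 = -42; ΔZ = 9069 − 9209 = -140
Score = (-1)·(-42) + 3·(-140) = -378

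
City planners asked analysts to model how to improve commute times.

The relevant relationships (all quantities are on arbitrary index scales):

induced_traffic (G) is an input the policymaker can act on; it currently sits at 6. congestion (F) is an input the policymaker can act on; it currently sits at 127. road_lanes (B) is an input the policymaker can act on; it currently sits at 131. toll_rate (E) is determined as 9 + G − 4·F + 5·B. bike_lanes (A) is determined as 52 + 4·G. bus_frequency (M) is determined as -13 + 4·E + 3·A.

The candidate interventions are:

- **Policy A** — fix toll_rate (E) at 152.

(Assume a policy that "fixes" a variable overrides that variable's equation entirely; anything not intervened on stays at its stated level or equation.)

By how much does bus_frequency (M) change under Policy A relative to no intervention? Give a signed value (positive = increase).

-40

Baseline:
  G = 6
  F = 127
  B = 131
  E = 9 + 6 − 4·127 + 5·131 = 162
  A = 52 + 4·6 = 76
  M = -13 + 4·162 + 3·76 = 863
Policy A (E := 152):
  G = 6
  F = 127
  B = 131
  E = 152
  A = 52 + 4·6 = 76
  M = -13 + 4·152 + 3·76 = 823
Change in M: 823 − 863 = -40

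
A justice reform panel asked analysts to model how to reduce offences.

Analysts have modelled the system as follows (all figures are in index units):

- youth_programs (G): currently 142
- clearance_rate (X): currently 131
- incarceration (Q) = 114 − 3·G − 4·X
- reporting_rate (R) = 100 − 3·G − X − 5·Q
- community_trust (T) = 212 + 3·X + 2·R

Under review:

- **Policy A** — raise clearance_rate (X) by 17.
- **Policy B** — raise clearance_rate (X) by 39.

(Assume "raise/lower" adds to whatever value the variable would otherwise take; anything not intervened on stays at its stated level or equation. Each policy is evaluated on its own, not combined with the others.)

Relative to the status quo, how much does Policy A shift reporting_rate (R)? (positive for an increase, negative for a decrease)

323

Baseline:
  G = 142
  X = 131
  Q = 114 − 3·142 − 4·131 = -836
  R = 100 − 3·142 − 131 − 5·(-836) = 3723
Policy A (X + 17):
  G = 142
  X = 131 + 17 = 148
  Q = 114 − 3·142 − 4·148 = -904
  R = 100 − 3·142 − 148 − 5·(-904) = 4046
Change in R: 4046 − 3723 = 323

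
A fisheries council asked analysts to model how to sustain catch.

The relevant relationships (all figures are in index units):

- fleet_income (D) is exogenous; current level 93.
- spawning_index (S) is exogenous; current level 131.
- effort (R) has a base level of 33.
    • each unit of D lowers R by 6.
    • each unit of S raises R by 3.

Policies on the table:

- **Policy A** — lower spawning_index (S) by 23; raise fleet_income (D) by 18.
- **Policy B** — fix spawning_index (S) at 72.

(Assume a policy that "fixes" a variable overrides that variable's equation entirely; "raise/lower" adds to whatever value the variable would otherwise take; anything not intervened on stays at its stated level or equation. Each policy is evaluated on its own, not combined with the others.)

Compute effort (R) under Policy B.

Policy B (S := 72):
  D = 93
  S = 72
  R = 33 − 6·93 + 3·72 = -309

-309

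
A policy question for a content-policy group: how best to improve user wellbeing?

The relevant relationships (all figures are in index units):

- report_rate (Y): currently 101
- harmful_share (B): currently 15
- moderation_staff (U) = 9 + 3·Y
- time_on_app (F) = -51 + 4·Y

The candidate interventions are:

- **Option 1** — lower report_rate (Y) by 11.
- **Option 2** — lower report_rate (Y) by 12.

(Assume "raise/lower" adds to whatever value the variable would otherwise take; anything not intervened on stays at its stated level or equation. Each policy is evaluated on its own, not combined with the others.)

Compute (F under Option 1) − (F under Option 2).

Option 1 (Y − 11):
  Y = 101 − 11 = 90
  F = -51 + 4·90 = 309
Option 2 (Y − 12):
  Y = 101 − 12 = 89
  F = -51 + 4·89 = 305
F: 309 − 305 = 4

4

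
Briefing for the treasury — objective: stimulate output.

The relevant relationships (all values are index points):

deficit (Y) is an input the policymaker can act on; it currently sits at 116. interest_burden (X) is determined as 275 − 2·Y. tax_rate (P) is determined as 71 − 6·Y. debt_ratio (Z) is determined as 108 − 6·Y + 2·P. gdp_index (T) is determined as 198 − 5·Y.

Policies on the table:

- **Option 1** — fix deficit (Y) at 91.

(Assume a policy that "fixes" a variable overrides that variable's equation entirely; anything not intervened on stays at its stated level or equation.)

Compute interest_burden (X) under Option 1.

Option 1 (Y := 91):
  Y = 91
  X = 275 − 2·91 = 93

93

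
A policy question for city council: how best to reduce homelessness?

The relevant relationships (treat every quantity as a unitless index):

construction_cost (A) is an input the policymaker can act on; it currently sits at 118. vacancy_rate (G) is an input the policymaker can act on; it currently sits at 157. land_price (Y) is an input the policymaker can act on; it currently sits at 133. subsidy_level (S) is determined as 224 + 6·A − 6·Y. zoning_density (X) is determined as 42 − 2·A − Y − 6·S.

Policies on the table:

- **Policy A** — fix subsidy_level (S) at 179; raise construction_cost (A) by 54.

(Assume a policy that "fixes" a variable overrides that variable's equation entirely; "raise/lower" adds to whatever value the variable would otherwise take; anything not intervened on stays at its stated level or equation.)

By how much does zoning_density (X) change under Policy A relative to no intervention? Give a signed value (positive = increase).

-378

Baseline:
  A = 118
  Y = 133
  S = 224 + 6·118 − 6·133 = 134
  X = 42 − 2·118 − 133 − 6·134 = -1131
Policy A (S := 179, A + 54):
  A = 118 + 54 = 172
  Y = 133
  S = 179
  X = 42 − 2·172 − 133 − 6·179 = -1509
Change in X: -1509 − (-1131) = -378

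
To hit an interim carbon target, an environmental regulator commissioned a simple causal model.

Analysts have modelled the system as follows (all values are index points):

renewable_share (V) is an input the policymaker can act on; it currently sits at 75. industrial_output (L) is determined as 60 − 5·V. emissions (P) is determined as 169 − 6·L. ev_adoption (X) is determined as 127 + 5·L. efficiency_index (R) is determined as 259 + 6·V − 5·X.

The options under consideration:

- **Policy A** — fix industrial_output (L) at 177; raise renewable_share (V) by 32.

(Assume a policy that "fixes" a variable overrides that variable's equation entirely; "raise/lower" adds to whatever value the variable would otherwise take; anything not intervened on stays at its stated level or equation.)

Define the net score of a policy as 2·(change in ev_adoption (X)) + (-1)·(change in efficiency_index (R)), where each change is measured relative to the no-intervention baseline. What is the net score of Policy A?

Baseline:
  V = 75
  L = 60 − 5·75 = -315
  X = 127 + 5·(-315) = -1448
  R = 259 + 6·75 − 5·(-1448) = 7949
Policy A (L := 177, V + 32):
  V = 75 + 32 = 107
  L = 177
  X = 127 + 5·177 = 1012
  R = 259 + 6·107 − 5·1012 = -4159
ΔX = 1012 − (-1448) = 2460; ΔR = -4159 − 7949 = -12108
Score = 2·2460 + (-1)·(-12108) = 17028

17028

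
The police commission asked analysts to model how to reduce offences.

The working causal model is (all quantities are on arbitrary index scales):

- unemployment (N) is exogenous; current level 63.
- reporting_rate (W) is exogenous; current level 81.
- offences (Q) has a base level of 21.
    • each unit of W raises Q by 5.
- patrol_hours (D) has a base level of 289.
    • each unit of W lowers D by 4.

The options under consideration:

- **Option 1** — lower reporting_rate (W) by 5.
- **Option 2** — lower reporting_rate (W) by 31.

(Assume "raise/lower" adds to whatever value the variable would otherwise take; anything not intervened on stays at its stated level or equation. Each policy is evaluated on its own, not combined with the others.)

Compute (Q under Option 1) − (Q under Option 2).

130

Option 1 (W − 5):
  W = 81 − 5 = 76
  Q = 21 + 5·76 = 401
Option 2 (W − 31):
  W = 81 − 31 = 50
  Q = 21 + 5·50 = 271
Q: 401 − 271 = 130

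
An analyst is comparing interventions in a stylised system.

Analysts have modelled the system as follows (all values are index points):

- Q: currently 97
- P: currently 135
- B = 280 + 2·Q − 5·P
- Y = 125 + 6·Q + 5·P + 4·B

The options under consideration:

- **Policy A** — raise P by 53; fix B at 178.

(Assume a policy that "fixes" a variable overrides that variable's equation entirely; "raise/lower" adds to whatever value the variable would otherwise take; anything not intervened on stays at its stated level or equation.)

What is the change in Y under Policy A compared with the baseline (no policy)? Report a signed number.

1781

Baseline:
  Q = 97
  P = 135
  B = 280 + 2·97 − 5·135 = -201
  Y = 125 + 6·97 + 5·135 + 4·(-201) = 578
Policy A (P + 53, B := 178):
  Q = 97
  P = 135 + 53 = 188
  B = 178
  Y = 125 + 6·97 + 5·188 + 4·178 = 2359
Change in Y: 2359 − 578 = 1781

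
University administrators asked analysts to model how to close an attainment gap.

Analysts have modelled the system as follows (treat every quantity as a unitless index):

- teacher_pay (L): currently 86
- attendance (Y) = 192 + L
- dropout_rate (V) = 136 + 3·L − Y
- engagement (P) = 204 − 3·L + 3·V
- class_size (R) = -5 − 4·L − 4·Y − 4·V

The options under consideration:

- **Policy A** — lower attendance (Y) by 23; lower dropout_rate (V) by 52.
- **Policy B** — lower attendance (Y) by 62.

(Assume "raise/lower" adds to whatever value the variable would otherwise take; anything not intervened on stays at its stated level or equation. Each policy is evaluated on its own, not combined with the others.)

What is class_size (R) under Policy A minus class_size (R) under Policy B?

Policy A (Y − 23, V − 52):
  L = 86
  Y = 192 + 86 (−23 from intervention) = 255
  V = 136 + 3·86 − 255 (−52 from intervention) = 87
  R = -5 − 4·86 − 4·255 − 4·87 = -1717
Policy B (Y − 62):
  L = 86
  Y = 192 + 86 (−62 from intervention) = 216
  V = 136 + 3·86 − 216 = 178
  R = -5 − 4·86 − 4·216 − 4·178 = -1925
R: -1717 − (-1925) = 208

208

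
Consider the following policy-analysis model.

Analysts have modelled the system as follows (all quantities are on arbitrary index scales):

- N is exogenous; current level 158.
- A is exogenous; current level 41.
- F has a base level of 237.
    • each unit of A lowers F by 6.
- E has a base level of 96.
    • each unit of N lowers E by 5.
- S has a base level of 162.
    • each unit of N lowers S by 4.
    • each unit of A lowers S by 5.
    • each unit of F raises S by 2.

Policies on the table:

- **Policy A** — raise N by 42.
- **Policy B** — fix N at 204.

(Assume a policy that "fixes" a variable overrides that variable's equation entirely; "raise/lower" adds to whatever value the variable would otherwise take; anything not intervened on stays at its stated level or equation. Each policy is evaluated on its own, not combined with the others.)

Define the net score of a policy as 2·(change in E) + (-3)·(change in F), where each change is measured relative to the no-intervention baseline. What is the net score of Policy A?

Baseline:
  N = 158
  A = 41
  F = 237 − 6·41 = -9
  E = 96 − 5·158 = -694
Policy A (N + 42):
  N = 158 + 42 = 200
  A = 41
  F = 237 − 6·41 = -9
  E = 96 − 5·200 = -904
ΔE = -904 − (-694) = -210; ΔF = -9 − (-9) = 0
Score = 2·(-210) + (-3)·0 = -420

-420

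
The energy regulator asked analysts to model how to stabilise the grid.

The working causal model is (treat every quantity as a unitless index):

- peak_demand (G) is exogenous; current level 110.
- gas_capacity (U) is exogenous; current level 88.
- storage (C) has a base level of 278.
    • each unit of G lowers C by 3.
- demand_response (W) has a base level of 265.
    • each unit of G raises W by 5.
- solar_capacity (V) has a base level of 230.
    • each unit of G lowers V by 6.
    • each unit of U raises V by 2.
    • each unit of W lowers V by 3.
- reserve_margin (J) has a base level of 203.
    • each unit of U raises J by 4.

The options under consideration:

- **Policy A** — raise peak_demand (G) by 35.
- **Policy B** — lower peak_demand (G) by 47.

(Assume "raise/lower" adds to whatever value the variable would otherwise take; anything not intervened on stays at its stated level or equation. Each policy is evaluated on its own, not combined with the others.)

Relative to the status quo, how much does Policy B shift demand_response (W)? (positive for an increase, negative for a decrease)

Baseline:
  G = 110
  W = 265 + 5·110 = 815
Policy B (G − 47):
  G = 110 − 47 = 63
  W = 265 + 5·63 = 580
Change in W: 580 − 815 = -235

-235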